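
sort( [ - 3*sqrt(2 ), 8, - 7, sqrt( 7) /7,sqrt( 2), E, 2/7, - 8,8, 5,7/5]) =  [ - 8, - 7,-3*sqrt( 2),2/7,sqrt( 7) /7,7/5  ,  sqrt( 2),E,5,  8,  8]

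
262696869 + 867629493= 1130326362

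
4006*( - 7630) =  - 30565780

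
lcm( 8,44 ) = 88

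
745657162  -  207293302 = 538363860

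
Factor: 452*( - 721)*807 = -262994844 = - 2^2 * 3^1*7^1*103^1*113^1*269^1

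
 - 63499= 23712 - 87211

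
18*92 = 1656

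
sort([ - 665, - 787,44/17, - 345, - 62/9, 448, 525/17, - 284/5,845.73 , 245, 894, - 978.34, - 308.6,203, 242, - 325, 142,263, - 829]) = [ -978.34, - 829, - 787,- 665, - 345, - 325,- 308.6, - 284/5, - 62/9, 44/17 , 525/17,142, 203,  242, 245, 263,448, 845.73, 894] 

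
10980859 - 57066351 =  - 46085492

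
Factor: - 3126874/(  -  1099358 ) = 1563437/549679 = 13^( - 1) * 43^1*103^1*353^1*42283^( - 1) 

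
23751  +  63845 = 87596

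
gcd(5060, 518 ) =2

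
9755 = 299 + 9456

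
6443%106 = 83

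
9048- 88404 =-79356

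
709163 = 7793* 91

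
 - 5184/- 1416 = 3 + 39/59 =3.66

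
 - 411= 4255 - 4666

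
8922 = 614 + 8308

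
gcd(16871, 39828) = 1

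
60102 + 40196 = 100298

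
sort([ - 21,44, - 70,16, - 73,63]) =[ - 73, - 70, - 21, 16,  44,63]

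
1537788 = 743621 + 794167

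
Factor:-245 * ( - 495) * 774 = 2^1*3^4*5^2*7^2*11^1 * 43^1 = 93866850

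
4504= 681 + 3823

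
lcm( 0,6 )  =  0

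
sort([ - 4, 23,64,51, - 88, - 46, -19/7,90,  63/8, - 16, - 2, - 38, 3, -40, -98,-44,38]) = [ - 98, - 88, - 46, - 44, - 40, - 38,-16,-4,-19/7,  -  2 , 3, 63/8,23, 38,51,64,90 ] 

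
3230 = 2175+1055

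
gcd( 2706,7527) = 3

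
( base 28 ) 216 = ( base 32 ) 1I2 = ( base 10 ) 1602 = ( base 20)402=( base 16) 642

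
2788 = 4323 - 1535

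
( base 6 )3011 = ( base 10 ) 655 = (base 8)1217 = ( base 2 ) 1010001111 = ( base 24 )137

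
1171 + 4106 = 5277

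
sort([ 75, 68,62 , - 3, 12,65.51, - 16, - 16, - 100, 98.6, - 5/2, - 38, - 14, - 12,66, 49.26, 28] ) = [-100 ,  -  38, - 16, - 16, - 14,  -  12 , - 3, - 5/2, 12, 28, 49.26, 62, 65.51, 66,68, 75, 98.6] 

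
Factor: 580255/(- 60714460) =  - 2^( - 2)*13^1*79^1*113^1*3035723^( -1) = - 116051/12142892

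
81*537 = 43497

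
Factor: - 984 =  - 2^3*3^1*41^1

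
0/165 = 0  =  0.00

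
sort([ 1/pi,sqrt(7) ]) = [1/pi, sqrt( 7) ] 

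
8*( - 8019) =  - 64152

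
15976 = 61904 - 45928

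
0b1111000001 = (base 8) 1701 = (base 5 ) 12321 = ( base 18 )2H7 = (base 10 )961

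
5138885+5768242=10907127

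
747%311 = 125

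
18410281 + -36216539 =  - 17806258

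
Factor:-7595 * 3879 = -29461005 = -  3^2*5^1*7^2 * 31^1*431^1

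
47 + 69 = 116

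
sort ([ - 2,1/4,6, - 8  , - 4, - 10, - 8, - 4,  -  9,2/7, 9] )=[ - 10, - 9, - 8, - 8 , - 4, - 4, - 2,1/4,2/7,  6, 9]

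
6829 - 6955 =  - 126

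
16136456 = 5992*2693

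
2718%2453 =265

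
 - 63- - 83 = 20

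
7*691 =4837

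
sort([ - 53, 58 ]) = [-53, 58]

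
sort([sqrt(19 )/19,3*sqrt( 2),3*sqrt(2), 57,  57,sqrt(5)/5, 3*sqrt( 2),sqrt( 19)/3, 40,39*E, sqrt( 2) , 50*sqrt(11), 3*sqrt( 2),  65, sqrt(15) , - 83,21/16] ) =[  -  83 , sqrt( 19) /19,sqrt( 5 )/5,21/16,sqrt(2 ),sqrt( 19) /3,sqrt (15 ),3*sqrt( 2), 3*sqrt( 2 ),  3*sqrt( 2), 3*sqrt (2), 40 , 57 , 57,65,39*E,50*sqrt(11) ] 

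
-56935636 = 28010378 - 84946014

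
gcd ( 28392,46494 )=42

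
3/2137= 3/2137= 0.00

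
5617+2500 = 8117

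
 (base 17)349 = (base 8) 1660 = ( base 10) 944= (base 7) 2516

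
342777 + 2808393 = 3151170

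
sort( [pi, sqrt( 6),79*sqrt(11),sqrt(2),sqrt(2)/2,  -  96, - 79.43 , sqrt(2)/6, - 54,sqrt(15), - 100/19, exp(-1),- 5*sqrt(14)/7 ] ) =[ - 96, - 79.43, - 54, - 100/19, -5*sqrt( 14 ) /7, sqrt(2)/6, exp( - 1 ), sqrt(2)/2, sqrt(2 ), sqrt( 6), pi, sqrt(15 ), 79*sqrt (11) ] 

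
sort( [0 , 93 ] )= [ 0,93 ]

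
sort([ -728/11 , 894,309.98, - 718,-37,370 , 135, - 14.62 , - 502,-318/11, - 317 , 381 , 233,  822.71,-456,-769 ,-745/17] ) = [ - 769 , -718, - 502, - 456, - 317, - 728/11, - 745/17,-37, - 318/11,  -  14.62 , 135,  233,309.98, 370,  381, 822.71 , 894 ] 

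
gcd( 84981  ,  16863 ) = 3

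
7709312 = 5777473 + 1931839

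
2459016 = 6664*369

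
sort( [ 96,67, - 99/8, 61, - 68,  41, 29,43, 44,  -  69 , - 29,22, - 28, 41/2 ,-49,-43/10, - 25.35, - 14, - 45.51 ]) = [ - 69, - 68, - 49,- 45.51,- 29, - 28, - 25.35 ,-14,  -  99/8, - 43/10, 41/2 , 22,29,41, 43,  44, 61, 67,96 ]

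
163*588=95844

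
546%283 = 263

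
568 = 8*71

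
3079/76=40  +  39/76=40.51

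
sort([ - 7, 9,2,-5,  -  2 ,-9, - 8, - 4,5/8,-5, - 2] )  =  [ - 9, - 8 ,-7,-5, - 5 , - 4, - 2, - 2, 5/8,2, 9 ]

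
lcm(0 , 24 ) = 0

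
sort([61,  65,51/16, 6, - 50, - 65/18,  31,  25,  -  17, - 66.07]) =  [ -66.07, - 50, - 17,-65/18, 51/16, 6, 25,31, 61,65 ] 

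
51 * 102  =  5202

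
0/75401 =0 = 0.00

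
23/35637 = 23/35637 =0.00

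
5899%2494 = 911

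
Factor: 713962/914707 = 2^1*641^(-1)*1427^( - 1 )*356981^1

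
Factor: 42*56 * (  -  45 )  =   - 2^4 * 3^3*5^1*7^2 = - 105840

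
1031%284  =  179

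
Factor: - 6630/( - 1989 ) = 10/3 = 2^1  *3^(  -  1) * 5^1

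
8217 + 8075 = 16292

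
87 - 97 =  - 10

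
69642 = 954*73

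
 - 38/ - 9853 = 38/9853 = 0.00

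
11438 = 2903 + 8535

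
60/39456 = 5/3288 = 0.00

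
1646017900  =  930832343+715185557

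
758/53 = 14 + 16/53 = 14.30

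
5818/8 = 727 +1/4 = 727.25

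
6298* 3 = 18894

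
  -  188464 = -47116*4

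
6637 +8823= 15460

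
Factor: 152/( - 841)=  - 2^3 *19^1 * 29^( - 2 ) 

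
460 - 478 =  - 18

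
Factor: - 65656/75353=  -  2^3*29^1*283^1*75353^(-1) 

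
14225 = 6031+8194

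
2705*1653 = 4471365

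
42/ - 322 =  - 3/23 = -0.13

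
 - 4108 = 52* ( - 79)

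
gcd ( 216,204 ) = 12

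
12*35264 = 423168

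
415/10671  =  415/10671  =  0.04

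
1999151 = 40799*49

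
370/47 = 370/47 =7.87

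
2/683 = 2/683=0.00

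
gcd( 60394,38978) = 2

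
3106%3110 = 3106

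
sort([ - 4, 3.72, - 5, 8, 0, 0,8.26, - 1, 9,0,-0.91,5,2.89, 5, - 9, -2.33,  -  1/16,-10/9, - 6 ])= [ - 9, - 6, - 5, - 4,  -  2.33, - 10/9, - 1, - 0.91, - 1/16,0,0,0, 2.89, 3.72, 5, 5,  8,8.26,9] 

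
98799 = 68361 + 30438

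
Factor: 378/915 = 2^1*3^2*5^(  -  1 )*7^1  *  61^ ( - 1) = 126/305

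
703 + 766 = 1469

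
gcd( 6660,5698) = 74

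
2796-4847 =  - 2051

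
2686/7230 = 1343/3615 =0.37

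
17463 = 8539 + 8924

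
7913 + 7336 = 15249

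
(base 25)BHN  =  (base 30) 843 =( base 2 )1110010011011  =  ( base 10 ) 7323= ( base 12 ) 42a3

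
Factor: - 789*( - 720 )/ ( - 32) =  - 2^( - 1)*3^3*5^1*263^1= - 35505/2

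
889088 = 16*55568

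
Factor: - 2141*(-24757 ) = 19^1*1303^1*2141^1 =53004737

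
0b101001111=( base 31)AP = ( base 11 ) 285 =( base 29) bg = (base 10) 335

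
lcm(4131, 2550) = 206550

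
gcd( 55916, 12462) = 2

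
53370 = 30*1779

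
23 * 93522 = 2151006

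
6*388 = 2328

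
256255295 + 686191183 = 942446478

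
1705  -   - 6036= 7741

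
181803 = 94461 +87342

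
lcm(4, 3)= 12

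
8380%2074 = 84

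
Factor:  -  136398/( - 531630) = 3^( - 2)*5^(-1) * 11^(-1)*127^1 = 127/495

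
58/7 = 8+2/7= 8.29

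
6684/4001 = 1 + 2683/4001 =1.67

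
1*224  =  224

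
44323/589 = 44323/589 = 75.25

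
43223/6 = 7203 + 5/6 = 7203.83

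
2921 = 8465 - 5544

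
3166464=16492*192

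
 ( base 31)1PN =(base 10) 1759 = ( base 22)3DL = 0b11011011111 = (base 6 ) 12051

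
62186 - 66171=  -  3985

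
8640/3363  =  2 + 638/1121 = 2.57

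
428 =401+27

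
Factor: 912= 2^4*3^1*19^1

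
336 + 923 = 1259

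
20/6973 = 20/6973 =0.00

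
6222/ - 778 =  - 3111/389= - 8.00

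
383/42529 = 383/42529 = 0.01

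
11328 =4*2832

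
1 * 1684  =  1684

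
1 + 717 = 718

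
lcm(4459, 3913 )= 191737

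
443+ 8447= 8890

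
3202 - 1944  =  1258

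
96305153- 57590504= 38714649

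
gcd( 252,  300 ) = 12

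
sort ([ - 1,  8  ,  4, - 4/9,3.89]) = [ -1 , - 4/9,3.89,4,8]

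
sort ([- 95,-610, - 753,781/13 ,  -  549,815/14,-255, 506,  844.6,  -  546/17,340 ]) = [ - 753, - 610 , - 549,  -  255, - 95,  -  546/17,815/14,781/13,340,506, 844.6]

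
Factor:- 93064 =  - 2^3*11633^1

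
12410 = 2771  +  9639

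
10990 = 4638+6352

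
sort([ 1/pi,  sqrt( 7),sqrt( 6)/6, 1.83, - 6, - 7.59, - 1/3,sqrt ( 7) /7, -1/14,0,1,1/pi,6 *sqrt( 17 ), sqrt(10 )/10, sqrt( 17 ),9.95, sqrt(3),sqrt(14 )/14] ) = [-7.59, - 6 , - 1/3, - 1/14,0,sqrt( 14) /14,sqrt( 10 )/10,1/pi, 1/pi, sqrt(7 ) /7,sqrt (6) /6,1, sqrt( 3),1.83,sqrt(7), sqrt(17),9.95,6*sqrt( 17 )] 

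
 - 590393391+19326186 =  - 571067205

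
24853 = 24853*1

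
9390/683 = 9390/683 = 13.75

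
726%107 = 84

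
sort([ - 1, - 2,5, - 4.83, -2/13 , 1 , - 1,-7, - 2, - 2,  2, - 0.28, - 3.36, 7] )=[- 7 , - 4.83, - 3.36, - 2,-2, -2,-1, - 1,-0.28, - 2/13,1,2,5,7]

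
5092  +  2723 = 7815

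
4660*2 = 9320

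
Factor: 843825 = 3^1*5^2*11251^1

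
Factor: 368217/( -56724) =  - 753/116 =- 2^( - 2)* 3^1 * 29^( - 1 )*251^1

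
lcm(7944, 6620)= 39720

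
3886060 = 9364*415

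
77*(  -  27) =-2079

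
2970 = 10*297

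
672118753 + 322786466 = 994905219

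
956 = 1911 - 955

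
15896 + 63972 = 79868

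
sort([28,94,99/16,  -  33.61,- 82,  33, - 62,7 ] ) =[ - 82, - 62, - 33.61,99/16,7,28,  33, 94 ] 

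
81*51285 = 4154085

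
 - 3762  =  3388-7150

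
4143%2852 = 1291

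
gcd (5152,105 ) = 7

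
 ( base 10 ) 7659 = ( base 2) 1110111101011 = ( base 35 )68t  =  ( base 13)3642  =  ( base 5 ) 221114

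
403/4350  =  403/4350 = 0.09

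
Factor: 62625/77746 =2^(  -  1 )*3^1*5^3*167^1*38873^(-1)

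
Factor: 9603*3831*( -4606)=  - 2^1*3^3*7^2 * 11^1*47^1*97^1 * 1277^1 = - 169450562358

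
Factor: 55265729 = 55265729^1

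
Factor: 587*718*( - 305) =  - 2^1 * 5^1 * 61^1 *359^1 * 587^1 = - 128547130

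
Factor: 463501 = 463501^1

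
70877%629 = 429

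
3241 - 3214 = 27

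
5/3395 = 1/679 = 0.00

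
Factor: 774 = 2^1*3^2*43^1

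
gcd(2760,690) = 690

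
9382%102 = 100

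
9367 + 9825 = 19192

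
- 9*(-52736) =474624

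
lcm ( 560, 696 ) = 48720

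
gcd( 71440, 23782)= 94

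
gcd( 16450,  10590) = 10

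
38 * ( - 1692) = - 64296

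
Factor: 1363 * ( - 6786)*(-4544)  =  42028900992   =  2^7*3^2*13^1 * 29^2*47^1 *71^1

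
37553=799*47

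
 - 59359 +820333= 760974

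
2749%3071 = 2749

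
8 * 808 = 6464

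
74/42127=74/42127  =  0.00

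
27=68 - 41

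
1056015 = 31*34065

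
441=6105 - 5664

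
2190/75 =29  +  1/5 =29.20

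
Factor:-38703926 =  - 2^1*19351963^1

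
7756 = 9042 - 1286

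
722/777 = 722/777 = 0.93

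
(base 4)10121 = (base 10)281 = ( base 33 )8H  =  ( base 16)119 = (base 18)FB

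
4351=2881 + 1470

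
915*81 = 74115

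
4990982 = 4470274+520708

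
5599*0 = 0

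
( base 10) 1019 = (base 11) 847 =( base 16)3FB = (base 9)1352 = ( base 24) 1IB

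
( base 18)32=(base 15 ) 3B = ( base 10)56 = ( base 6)132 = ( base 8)70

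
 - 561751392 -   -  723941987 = 162190595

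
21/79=21/79  =  0.27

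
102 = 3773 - 3671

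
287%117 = 53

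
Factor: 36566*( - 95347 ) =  - 3486458402=- 2^1*7^1*47^1*53^1*257^1 * 389^1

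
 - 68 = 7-75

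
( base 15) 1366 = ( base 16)1032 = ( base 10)4146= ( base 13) 1B6C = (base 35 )3dg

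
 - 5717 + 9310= 3593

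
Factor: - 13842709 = - 17^1 * 31^1*26267^1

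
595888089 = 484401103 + 111486986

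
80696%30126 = 20444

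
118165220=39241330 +78923890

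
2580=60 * 43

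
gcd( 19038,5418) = 6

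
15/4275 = 1/285 = 0.00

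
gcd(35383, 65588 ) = 863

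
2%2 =0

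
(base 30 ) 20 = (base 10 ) 60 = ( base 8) 74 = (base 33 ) 1R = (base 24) 2C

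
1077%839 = 238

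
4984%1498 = 490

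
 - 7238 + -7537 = -14775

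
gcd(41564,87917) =1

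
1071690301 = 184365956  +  887324345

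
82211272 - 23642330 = 58568942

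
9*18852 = 169668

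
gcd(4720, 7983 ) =1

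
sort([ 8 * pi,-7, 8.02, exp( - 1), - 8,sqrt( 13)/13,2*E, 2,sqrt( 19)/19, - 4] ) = [ - 8, - 7,-4, sqrt( 19 ) /19,sqrt( 13)/13, exp( -1)  ,  2,2*E, 8.02,8*pi] 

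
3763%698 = 273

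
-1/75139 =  - 1/75139 = - 0.00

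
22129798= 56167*394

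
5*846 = 4230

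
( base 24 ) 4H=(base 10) 113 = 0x71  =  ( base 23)4l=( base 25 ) 4D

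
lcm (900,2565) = 51300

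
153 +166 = 319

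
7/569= 7/569 = 0.01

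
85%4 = 1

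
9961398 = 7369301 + 2592097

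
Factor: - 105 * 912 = - 95760 = -2^4*3^2*5^1*7^1*19^1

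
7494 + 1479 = 8973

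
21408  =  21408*1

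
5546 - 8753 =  - 3207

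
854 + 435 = 1289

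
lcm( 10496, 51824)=829184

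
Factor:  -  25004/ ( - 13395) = 2^2* 3^ ( - 1)*5^( - 1) * 7^1 = 28/15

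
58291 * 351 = 20460141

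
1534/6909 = 1534/6909  =  0.22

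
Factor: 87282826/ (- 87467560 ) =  - 2^(-2)*5^(  -  1)*61^1* 139^1*5147^1 * 2186689^( - 1)=- 43641413/43733780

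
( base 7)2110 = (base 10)742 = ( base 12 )51a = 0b1011100110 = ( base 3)1000111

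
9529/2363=4 + 77/2363 =4.03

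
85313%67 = 22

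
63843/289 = 63843/289 = 220.91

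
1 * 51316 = 51316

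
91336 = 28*3262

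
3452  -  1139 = 2313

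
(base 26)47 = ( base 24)4f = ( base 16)6F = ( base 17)69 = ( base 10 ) 111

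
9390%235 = 225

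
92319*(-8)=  - 738552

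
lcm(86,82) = 3526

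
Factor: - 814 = - 2^1*11^1 * 37^1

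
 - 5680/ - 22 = 258 + 2/11 = 258.18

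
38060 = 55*692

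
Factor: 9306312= 2^3 * 3^1*387763^1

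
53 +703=756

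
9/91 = 9/91= 0.10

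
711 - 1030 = -319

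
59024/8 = 7378 = 7378.00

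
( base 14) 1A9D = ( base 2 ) 1001011101011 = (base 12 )2977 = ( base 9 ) 6571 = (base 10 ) 4843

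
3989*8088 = 32263032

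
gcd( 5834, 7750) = 2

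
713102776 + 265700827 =978803603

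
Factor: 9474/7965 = 2^1*3^( - 2) *5^ ( - 1)*59^( - 1)*1579^1 = 3158/2655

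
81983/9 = 81983/9 = 9109.22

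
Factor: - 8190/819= - 2^1*5^1 = - 10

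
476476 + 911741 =1388217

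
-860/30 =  - 29  +  1/3 = - 28.67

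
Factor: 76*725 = 2^2*5^2*19^1*29^1= 55100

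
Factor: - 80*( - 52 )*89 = 370240 = 2^6*5^1 * 13^1*89^1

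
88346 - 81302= 7044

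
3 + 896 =899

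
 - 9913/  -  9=1101 + 4/9 = 1101.44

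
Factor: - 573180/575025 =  - 932/935= -2^2  *  5^( - 1) * 11^( - 1)*17^ ( - 1)*233^1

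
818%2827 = 818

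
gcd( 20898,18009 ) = 27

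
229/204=229/204 =1.12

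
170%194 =170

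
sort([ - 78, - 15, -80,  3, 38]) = [ - 80, - 78,  -  15,3,38 ] 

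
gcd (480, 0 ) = 480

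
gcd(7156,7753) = 1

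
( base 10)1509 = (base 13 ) 8c1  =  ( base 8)2745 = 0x5E5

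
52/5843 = 52/5843 = 0.01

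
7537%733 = 207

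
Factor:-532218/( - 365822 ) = 3^1*101^( - 1)*107^1*829^1*1811^( - 1) = 266109/182911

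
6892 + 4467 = 11359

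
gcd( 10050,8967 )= 3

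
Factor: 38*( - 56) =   -  2^4*7^1*19^1= -2128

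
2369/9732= 2369/9732 = 0.24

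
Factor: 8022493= 8022493^1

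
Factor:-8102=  - 2^1*4051^1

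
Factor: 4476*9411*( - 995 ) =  - 41913017820 =- 2^2*3^2*5^1 *199^1*373^1*3137^1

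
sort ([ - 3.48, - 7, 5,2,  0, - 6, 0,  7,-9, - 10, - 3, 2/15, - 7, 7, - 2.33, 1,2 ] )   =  [ - 10 , - 9, -7, - 7, - 6, - 3.48, -3,  -  2.33, 0, 0,2/15, 1,  2, 2,5, 7, 7 ] 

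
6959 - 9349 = -2390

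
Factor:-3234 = - 2^1*3^1 * 7^2*11^1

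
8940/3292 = 2235/823 = 2.72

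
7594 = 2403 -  - 5191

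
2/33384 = 1/16692 = 0.00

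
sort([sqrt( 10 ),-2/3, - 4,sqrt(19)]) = [ - 4, - 2/3, sqrt( 10 ), sqrt( 19 ) ]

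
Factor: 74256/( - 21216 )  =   - 2^( - 1) *7^1=- 7/2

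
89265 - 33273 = 55992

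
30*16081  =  482430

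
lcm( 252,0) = 0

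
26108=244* 107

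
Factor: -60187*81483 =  - 3^1 * 139^1*157^1*173^1*433^1 = - 4904217321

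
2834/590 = 1417/295  =  4.80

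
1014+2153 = 3167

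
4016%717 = 431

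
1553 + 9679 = 11232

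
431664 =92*4692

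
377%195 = 182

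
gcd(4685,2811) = 937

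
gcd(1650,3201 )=33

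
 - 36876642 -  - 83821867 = 46945225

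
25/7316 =25/7316 = 0.00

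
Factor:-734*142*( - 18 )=2^3*3^2 * 71^1*367^1 = 1876104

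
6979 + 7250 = 14229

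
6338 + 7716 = 14054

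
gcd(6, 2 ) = 2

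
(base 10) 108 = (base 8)154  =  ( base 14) 7A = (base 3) 11000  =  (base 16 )6C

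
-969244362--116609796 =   -  852634566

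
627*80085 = 50213295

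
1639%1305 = 334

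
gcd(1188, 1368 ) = 36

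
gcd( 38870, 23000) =230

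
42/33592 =21/16796 = 0.00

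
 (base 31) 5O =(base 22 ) 83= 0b10110011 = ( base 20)8j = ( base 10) 179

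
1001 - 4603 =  - 3602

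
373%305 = 68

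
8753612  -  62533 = 8691079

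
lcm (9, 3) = 9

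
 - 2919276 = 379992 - 3299268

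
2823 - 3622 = - 799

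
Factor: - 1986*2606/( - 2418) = 2^1*13^( - 1) * 31^( - 1) *331^1*1303^1 = 862586/403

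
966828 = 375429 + 591399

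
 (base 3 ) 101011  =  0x112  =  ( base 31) 8q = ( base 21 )d1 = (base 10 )274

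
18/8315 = 18/8315=0.00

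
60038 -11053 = 48985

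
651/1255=651/1255 = 0.52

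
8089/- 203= - 8089/203 = -39.85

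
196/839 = 196/839 = 0.23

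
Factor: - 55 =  - 5^1 * 11^1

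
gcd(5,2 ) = 1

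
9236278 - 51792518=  - 42556240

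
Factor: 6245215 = 5^1*1249043^1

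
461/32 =14+13/32 = 14.41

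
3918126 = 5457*718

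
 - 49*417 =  - 20433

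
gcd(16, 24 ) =8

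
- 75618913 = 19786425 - 95405338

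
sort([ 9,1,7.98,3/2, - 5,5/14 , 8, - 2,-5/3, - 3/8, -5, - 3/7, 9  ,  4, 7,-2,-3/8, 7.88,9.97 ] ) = [  -  5, - 5, - 2, - 2, - 5/3, - 3/7, - 3/8, - 3/8,5/14, 1, 3/2,4,7, 7.88,7.98,8, 9 , 9,9.97 ] 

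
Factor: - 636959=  - 43^1*14813^1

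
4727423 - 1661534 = 3065889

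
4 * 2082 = 8328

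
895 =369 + 526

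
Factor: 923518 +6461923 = 7^1 * 1055063^1 = 7385441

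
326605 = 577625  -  251020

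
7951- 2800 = 5151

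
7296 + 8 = 7304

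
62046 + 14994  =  77040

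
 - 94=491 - 585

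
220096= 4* 55024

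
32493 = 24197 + 8296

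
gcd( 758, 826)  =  2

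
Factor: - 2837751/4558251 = -7^1*135131^1*1519417^( - 1) = - 945917/1519417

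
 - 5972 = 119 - 6091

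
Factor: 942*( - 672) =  -2^6*3^2*7^1*157^1 = - 633024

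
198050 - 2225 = 195825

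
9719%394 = 263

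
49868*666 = 33212088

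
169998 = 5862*29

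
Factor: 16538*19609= 2^1*8269^1 *19609^1 = 324293642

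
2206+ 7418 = 9624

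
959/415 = 2 + 129/415 = 2.31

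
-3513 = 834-4347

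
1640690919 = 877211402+763479517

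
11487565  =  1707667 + 9779898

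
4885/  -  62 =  - 4885/62 = -78.79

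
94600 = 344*275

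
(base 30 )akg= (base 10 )9616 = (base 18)1BC4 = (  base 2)10010110010000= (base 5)301431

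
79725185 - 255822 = 79469363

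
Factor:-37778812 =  - 2^2*  1543^1*6121^1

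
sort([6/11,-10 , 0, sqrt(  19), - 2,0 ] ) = [-10,  -  2, 0 , 0,6/11, sqrt(19 ) ] 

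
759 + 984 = 1743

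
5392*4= 21568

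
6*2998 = 17988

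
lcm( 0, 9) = 0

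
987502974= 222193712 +765309262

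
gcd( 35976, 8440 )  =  8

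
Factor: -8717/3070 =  - 2^( - 1)*5^ ( - 1)*23^1*307^( - 1)*379^1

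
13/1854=13/1854 = 0.01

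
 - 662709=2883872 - 3546581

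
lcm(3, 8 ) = 24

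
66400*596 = 39574400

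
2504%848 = 808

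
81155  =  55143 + 26012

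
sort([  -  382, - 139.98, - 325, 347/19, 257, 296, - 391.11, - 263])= [ - 391.11, - 382,- 325, -263,  -  139.98,347/19,  257, 296]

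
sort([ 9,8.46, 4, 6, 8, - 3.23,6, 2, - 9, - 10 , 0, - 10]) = [ - 10, - 10, - 9, - 3.23,0,  2, 4, 6 , 6,8,8.46,9]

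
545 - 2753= - 2208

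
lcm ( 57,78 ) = 1482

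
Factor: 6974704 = 2^4*11^1*23^1*1723^1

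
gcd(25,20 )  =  5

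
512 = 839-327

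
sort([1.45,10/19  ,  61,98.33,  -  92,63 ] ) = [ - 92,10/19,1.45,  61 , 63 , 98.33] 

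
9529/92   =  103 + 53/92 = 103.58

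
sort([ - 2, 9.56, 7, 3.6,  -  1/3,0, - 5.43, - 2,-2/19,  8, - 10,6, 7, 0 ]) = [-10, - 5.43, - 2, - 2,-1/3, - 2/19, 0, 0, 3.6, 6, 7, 7,8,9.56] 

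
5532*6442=35637144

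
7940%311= 165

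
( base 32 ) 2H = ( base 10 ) 81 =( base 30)2L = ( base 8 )121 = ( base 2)1010001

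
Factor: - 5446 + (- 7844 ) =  - 2^1*3^1 * 5^1*443^1 = - 13290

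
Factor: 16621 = 11^1*1511^1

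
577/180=577/180= 3.21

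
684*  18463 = 12628692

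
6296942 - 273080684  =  -266783742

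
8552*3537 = 30248424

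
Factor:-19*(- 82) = 1558 =2^1 * 19^1 * 41^1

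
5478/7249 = 498/659= 0.76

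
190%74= 42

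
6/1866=1/311= 0.00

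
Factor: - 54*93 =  - 5022 = -  2^1*3^4*31^1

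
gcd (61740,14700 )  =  2940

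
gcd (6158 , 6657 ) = 1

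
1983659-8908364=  - 6924705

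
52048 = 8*6506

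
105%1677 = 105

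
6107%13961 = 6107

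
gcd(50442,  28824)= 7206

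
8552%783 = 722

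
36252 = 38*954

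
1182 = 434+748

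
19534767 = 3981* 4907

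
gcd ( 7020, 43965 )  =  45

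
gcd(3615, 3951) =3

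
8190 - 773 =7417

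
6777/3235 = 6777/3235 = 2.09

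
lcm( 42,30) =210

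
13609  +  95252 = 108861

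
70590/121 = 70590/121 = 583.39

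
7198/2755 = 7198/2755 = 2.61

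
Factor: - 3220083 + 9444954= 6224871 = 3^1 * 2074957^1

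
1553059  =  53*29303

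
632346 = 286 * 2211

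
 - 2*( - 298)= 596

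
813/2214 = 271/738 = 0.37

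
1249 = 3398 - 2149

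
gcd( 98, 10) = 2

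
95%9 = 5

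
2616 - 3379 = -763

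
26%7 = 5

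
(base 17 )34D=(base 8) 1664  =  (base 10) 948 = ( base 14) 4BA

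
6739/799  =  8 +347/799 = 8.43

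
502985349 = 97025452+405959897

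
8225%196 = 189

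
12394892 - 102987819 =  - 90592927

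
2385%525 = 285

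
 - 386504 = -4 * 96626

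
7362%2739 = 1884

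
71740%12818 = 7650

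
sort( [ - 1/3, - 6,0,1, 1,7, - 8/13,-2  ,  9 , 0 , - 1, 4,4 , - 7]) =[- 7, - 6, - 2, - 1 ,  -  8/13, - 1/3,0,0 , 1, 1, 4, 4 , 7  ,  9]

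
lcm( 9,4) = 36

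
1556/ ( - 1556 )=-1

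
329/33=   329/33 = 9.97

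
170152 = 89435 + 80717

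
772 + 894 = 1666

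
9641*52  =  501332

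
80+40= 120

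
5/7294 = 5/7294 = 0.00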